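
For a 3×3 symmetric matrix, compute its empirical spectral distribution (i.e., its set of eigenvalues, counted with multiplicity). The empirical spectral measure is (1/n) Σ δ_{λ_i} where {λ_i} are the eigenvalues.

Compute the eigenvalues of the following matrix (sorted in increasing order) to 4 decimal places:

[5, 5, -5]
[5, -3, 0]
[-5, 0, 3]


Since M is real symmetric, all three eigenvalues are real; they are the roots of det(λI − M) = λ³ − (tr M) λ² + s λ − det M, where s is the sum of the principal 2×2 minors.
tr M = 5 + (-3) + 3 = 5.
s = (5·(-3) − 5²) + (5·3 − (-5)²) + ((-3)·3 − 0²) = -40 + (-10) + (-9) = -59.
det M (expand along row 1) = 5·(-9) − 5·15 + (-5)·(-15) = -45.
Characteristic polynomial: λ³ − 5λ² − 59λ + 45 = 0.
Substitute λ = y + (tr M)/3 = y + 1.666667 to remove the quadratic term: y³ + p·y + q = 0 with p = s − (tr M)²/3 = -67.333333 and q = −2(tr M)³/27 + (tr M)·s/3 − det M = -62.592593.
Three real roots ⇒ use the trigonometric (Viète) form: r = 2√(−p/3) = 9.475114, φ = arccos(3q/(p·r)) = arccos(0.294327) = 1.272045 rad.
y_k = r·cos(φ/3 − 2πk/3) for k = 0, 1, 2 gives y = 8.636039, -0.942008, -7.694031.
λ_k = y_k + 1.666667 gives λ = 10.3027, 0.7247, -6.0274 (check: the sum is 5.0000 = tr M).

Eigenvalues sorted in increasing order: [-6.0274, 0.7247, 10.3027].


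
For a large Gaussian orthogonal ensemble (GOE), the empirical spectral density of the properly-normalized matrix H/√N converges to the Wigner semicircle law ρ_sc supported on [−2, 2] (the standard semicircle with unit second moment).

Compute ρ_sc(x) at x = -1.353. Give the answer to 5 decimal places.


ρ_sc(x) = (1/(2π)) √(4 − x²). With x = -1.353:
  4 − x² = 4 − (-1.353)² = 4 − 1.830609 = 2.169391.
  √(4 − x²) = 1.472885.
  1/(2π) = 0.159155.
  ρ_sc(-1.353) = 0.159155 · 1.472885 = 0.234417.

Rounded to 5 decimal places: ρ_sc(-1.353) ≈ 0.23442.


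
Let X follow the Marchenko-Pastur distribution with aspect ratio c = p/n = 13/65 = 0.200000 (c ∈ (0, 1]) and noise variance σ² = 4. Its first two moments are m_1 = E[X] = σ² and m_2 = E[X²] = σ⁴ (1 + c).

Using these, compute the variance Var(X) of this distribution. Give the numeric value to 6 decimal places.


m_1 = E[X] = σ² = 4, so m_1² = 16.
m_2 = E[X²] = σ⁴ (1 + c) = 16 · (1 + 0.200000) = 16 · 1.200000 = 19.200000.
(Note m_2 − m_1² simplifies to c · σ⁴ = 0.200000 · 16.)

Var(X) = m_2 − m_1² = 19.200000 − 16 = 3.200000.


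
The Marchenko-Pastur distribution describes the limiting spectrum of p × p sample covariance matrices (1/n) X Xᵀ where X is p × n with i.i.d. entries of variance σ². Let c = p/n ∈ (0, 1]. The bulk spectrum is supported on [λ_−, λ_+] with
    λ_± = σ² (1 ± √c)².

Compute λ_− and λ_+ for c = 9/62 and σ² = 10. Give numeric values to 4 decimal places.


c = 9/62 = 0.145161; √c = 0.381000.
λ_− = σ² (1 − √c)² = 10 · (1 − 0.381000)² = 10 · (0.619000)² = 3.831605.
λ_+ = σ² (1 + √c)² = 10 · (1 + 0.381000)² = 10 · (1.381000)² = 19.071621.

Rounded to 4 decimal places: λ_− ≈ 3.8316, λ_+ ≈ 19.0716.


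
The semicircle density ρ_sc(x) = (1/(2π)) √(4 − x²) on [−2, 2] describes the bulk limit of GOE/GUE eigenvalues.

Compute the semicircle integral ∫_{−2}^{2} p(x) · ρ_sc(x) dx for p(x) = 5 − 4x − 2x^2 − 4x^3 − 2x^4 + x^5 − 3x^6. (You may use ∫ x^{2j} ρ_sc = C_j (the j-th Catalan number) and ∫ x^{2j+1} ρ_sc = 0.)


Write p(x) = Σ a_i x^i, split into monomials and integrate each against ρ_sc separately.
Using ∫ x^{2j} ρ_sc = C_j = (1/(j+1)) C(2j, j) (Catalan numbers) and ∫ x^{2j+1} ρ_sc = 0 (odd monomials vanish by symmetry):
  i = 0 (even): a_0 · C_{0} = 5 · 1 = 5
  i = 1 (odd): ∫ x^1 ρ_sc = 0 (vanishes)
  i = 2 (even): a_2 · C_{1} = -2 · 1 = -2
  i = 3 (odd): ∫ x^3 ρ_sc = 0 (vanishes)
  i = 4 (even): a_4 · C_{2} = -2 · 2 = -4
  i = 5 (odd): ∫ x^5 ρ_sc = 0 (vanishes)
  i = 6 (even): a_6 · C_{3} = -3 · 5 = -15

Summing the contributions: ∫_{−2}^{2} p(x) ρ_sc(x) dx = 5 + (-2) + (-4) + (-15) = -16.


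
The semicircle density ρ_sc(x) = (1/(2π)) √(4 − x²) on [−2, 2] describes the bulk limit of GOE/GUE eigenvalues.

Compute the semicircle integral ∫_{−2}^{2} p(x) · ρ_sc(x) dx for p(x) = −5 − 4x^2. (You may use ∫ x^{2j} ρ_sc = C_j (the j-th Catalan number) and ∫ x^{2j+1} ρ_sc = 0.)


Write p(x) = Σ a_i x^i, split into monomials and integrate each against ρ_sc separately.
Using ∫ x^{2j} ρ_sc = C_j = (1/(j+1)) C(2j, j) (Catalan numbers) and ∫ x^{2j+1} ρ_sc = 0 (odd monomials vanish by symmetry):
  i = 0 (even): a_0 · C_{0} = -5 · 1 = -5
  i = 2 (even): a_2 · C_{1} = -4 · 1 = -4

Summing the contributions: ∫_{−2}^{2} p(x) ρ_sc(x) dx = (-5) + (-4) = -9.


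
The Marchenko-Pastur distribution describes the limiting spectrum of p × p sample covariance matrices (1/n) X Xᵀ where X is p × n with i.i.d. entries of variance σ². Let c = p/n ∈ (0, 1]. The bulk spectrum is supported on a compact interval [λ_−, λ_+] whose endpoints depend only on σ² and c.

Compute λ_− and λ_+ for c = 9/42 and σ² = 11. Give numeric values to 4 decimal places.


c = 9/42 = 0.214286; √c = 0.462910.
λ_− = σ² (1 − √c)² = 11 · (1 − 0.462910)² = 11 · (0.537090)² = 3.173122.
λ_+ = σ² (1 + √c)² = 11 · (1 + 0.462910)² = 11 · (1.462910)² = 23.541164.

Rounded to 4 decimal places: λ_− ≈ 3.1731, λ_+ ≈ 23.5412.


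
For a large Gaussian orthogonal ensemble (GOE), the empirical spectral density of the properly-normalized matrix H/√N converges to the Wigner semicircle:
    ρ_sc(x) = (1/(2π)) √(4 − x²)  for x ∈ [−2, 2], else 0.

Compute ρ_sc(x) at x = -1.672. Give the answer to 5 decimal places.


ρ_sc(x) = (1/(2π)) √(4 − x²). With x = -1.672:
  4 − x² = 4 − (-1.672)² = 4 − 2.795584 = 1.204416.
  √(4 − x²) = 1.097459.
  1/(2π) = 0.159155.
  ρ_sc(-1.672) = 0.159155 · 1.097459 = 0.174666.

Rounded to 5 decimal places: ρ_sc(-1.672) ≈ 0.17467.


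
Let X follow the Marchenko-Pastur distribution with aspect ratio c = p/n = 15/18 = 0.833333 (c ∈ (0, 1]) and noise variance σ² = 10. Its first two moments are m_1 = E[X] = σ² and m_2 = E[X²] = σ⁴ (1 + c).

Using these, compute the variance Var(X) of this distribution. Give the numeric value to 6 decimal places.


m_1 = E[X] = σ² = 10, so m_1² = 100.
m_2 = E[X²] = σ⁴ (1 + c) = 100 · (1 + 0.833333) = 100 · 1.833333 = 183.333333.
(Note m_2 − m_1² simplifies to c · σ⁴ = 0.833333 · 100.)

Var(X) = m_2 − m_1² = 183.333333 − 100 = 83.333333.


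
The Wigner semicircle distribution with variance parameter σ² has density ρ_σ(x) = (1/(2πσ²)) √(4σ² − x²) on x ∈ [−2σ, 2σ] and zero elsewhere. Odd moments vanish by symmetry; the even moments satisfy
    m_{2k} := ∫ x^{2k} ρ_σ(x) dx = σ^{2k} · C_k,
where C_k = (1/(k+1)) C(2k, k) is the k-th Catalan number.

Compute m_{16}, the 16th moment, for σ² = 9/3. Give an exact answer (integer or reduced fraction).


By the scaled semicircle moment identity, m_{2k} = σ^{2k} · C_k with k = 8.
C_8 = (1/(k+1)) · C(2k, k) = (1/9) · C(16, 8) = (1/9) · 12870 = 1430.
σ^{2k} = (σ²)^k = (9/3)^8 = 6561.

Therefore m_{16} = σ^{16} · C_8 = 6561 · 1430 = 9382230.


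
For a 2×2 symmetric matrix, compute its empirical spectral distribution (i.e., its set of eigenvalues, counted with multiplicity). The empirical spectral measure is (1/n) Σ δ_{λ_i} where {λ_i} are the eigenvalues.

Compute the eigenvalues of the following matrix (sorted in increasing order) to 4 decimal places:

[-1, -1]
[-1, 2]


Since M is real symmetric, both eigenvalues are real; they are the roots of det(λI − M) = λ² − (tr M) λ + det M.
tr M = -1 + 2 = 1.
det M = (-1)·2 − (-1)² = -2 − 1 = -3.
Characteristic polynomial: λ² − λ − 3 = 0.
Discriminant Δ = (tr M)² − 4·det M = 1 − (-12) = 13; √Δ = 3.605551.
λ = (tr M ± √Δ)/2 = (1 ± 3.605551)/2, giving (tr M − √Δ)/2 = -1.3028 and (tr M + √Δ)/2 = 2.3028.

Eigenvalues sorted in increasing order: [-1.3028, 2.3028].


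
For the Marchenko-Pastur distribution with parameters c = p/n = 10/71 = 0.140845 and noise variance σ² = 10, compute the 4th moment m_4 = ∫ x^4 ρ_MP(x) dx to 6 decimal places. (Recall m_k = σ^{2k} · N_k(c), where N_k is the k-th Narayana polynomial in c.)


E[X⁴] = σ⁸ (1 + 6c + 6c² + c³) (fourth MP moment). With σ² = 10 (so σ⁸ = 10000) and c = 10/71 = 0.140845: E[X⁴] = 10000 · (1 + 6·0.140845 + 6·(0.140845)² + (0.140845)³) = 10000 · 1.966888.

So E[X^4] = 19668.884164.


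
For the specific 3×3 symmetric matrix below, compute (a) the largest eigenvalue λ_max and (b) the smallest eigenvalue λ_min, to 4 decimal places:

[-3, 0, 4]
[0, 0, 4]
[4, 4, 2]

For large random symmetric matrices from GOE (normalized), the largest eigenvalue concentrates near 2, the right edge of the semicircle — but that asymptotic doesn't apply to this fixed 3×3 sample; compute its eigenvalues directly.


Since M is real symmetric, all three eigenvalues are real; they are the roots of det(λI − M) = λ³ − (tr M) λ² + s λ − det M, where s is the sum of the principal 2×2 minors.
tr M = -3 + 0 + 2 = -1.
s = ((-3)·0 − 0²) + ((-3)·2 − 4²) + (0·2 − 4²) = 0 + (-22) + (-16) = -38.
det M (expand along row 1) = (-3)·(-16) − 0·(-16) + 4·0 = 48.
Characteristic polynomial: λ³ + λ² − 38λ − 48 = 0.
Substitute λ = y + (tr M)/3 = y − 0.333333 to remove the quadratic term: y³ + p·y + q = 0 with p = s − (tr M)²/3 = -38.333333 and q = −2(tr M)³/27 + (tr M)·s/3 − det M = -35.259259.
Three real roots ⇒ use the trigonometric (Viète) form: r = 2√(−p/3) = 7.149204, φ = arccos(3q/(p·r)) = arccos(0.385976) = 1.174531 rad.
y_k = r·cos(φ/3 − 2πk/3) for k = 0, 1, 2 gives y = 6.608251, -0.941584, -5.666667.
λ_k = y_k − 0.333333 gives λ = 6.2749, -1.2749, -6.0000 (check: the sum is -1.0000 = tr M).

Hence λ_max = 6.2749 and λ_min = -6.0000.


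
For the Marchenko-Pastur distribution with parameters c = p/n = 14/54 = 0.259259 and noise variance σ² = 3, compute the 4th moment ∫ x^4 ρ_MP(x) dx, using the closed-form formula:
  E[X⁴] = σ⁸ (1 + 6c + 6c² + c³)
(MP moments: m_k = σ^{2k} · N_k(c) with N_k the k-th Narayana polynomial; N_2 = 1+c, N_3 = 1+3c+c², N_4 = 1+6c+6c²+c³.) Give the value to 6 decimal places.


E[X⁴] = σ⁸ (1 + 6c + 6c² + c³) (fourth MP moment). With σ² = 3 (so σ⁸ = 81) and c = 14/54 = 0.259259: E[X⁴] = 81 · (1 + 6·0.259259 + 6·(0.259259)² + (0.259259)³) = 81 · 2.976274.

So E[X^4] = 241.078189.


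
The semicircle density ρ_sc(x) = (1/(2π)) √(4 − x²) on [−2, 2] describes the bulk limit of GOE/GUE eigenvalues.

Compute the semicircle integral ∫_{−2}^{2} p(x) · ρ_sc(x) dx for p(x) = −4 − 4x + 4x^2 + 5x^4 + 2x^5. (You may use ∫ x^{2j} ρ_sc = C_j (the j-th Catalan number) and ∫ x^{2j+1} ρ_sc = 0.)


Write p(x) = Σ a_i x^i, split into monomials and integrate each against ρ_sc separately.
Using ∫ x^{2j} ρ_sc = C_j = (1/(j+1)) C(2j, j) (Catalan numbers) and ∫ x^{2j+1} ρ_sc = 0 (odd monomials vanish by symmetry):
  i = 0 (even): a_0 · C_{0} = -4 · 1 = -4
  i = 1 (odd): ∫ x^1 ρ_sc = 0 (vanishes)
  i = 2 (even): a_2 · C_{1} = 4 · 1 = 4
  i = 4 (even): a_4 · C_{2} = 5 · 2 = 10
  i = 5 (odd): ∫ x^5 ρ_sc = 0 (vanishes)

Summing the contributions: ∫_{−2}^{2} p(x) ρ_sc(x) dx = (-4) + 4 + 10 = 10.


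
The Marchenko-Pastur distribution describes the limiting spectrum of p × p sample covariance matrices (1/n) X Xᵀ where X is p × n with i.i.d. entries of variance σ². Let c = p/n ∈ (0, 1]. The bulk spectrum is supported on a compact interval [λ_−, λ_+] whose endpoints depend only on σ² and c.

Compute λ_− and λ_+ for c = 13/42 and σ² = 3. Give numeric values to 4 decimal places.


c = 13/42 = 0.309524; √c = 0.556349.
λ_− = σ² (1 − √c)² = 3 · (1 − 0.556349)² = 3 · (0.443651)² = 0.590480.
λ_+ = σ² (1 + √c)² = 3 · (1 + 0.556349)² = 3 · (1.556349)² = 7.266663.

Rounded to 4 decimal places: λ_− ≈ 0.5905, λ_+ ≈ 7.2667.


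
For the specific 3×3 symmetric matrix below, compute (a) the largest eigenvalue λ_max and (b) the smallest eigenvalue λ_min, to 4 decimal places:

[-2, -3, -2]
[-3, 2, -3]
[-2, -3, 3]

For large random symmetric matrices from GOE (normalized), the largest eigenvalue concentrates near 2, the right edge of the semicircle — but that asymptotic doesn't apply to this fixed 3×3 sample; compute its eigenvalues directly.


Since M is real symmetric, all three eigenvalues are real; they are the roots of det(λI − M) = λ³ − (tr M) λ² + s λ − det M, where s is the sum of the principal 2×2 minors.
tr M = -2 + 2 + 3 = 3.
s = ((-2)·2 − (-3)²) + ((-2)·3 − (-2)²) + (2·3 − (-3)²) = -13 + (-10) + (-3) = -26.
det M (expand along row 1) = (-2)·(-3) − (-3)·(-15) + (-2)·13 = -65.
Characteristic polynomial: λ³ − 3λ² − 26λ + 65 = 0.
Substitute λ = y + (tr M)/3 = y + 1.000000 to remove the quadratic term: y³ + p·y + q = 0 with p = s − (tr M)²/3 = -29.000000 and q = −2(tr M)³/27 + (tr M)·s/3 − det M = 37.000000.
Three real roots ⇒ use the trigonometric (Viète) form: r = 2√(−p/3) = 6.218253, φ = arccos(3q/(p·r)) = arccos(-0.615540) = 2.233868 rad.
y_k = r·cos(φ/3 − 2πk/3) for k = 0, 1, 2 gives y = 4.572553, 1.363219, -5.935772.
λ_k = y_k + 1.000000 gives λ = 5.5726, 2.3632, -4.9358 (check: the sum is 3.0000 = tr M).

Hence λ_max = 5.5726 and λ_min = -4.9358.


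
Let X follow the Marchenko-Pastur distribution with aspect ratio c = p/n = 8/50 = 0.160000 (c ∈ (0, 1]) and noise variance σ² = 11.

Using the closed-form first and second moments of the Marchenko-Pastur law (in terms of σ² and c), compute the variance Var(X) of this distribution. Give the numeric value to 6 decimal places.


Recall the MP moments m_1 = E[X] = σ² and m_2 = E[X²] = σ⁴ (1 + c).
m_1 = E[X] = σ² = 11, so m_1² = 121.
m_2 = E[X²] = σ⁴ (1 + c) = 121 · (1 + 0.160000) = 121 · 1.160000 = 140.360000.
(Note m_2 − m_1² simplifies to c · σ⁴ = 0.160000 · 121.)

Var(X) = m_2 − m_1² = 140.360000 − 121 = 19.360000.


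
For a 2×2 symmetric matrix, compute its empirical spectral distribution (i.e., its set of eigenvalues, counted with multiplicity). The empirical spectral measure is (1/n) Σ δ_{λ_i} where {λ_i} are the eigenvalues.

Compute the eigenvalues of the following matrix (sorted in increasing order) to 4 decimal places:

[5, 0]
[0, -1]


Since M is real symmetric, both eigenvalues are real; they are the roots of det(λI − M) = λ² − (tr M) λ + det M.
tr M = 5 + (-1) = 4.
det M = 5·(-1) − 0² = -5 − 0 = -5.
Characteristic polynomial: λ² − 4λ − 5 = 0.
Discriminant Δ = (tr M)² − 4·det M = 16 − (-20) = 36; √Δ = 6.000000.
λ = (tr M ± √Δ)/2 = (4 ± 6.000000)/2, giving (tr M − √Δ)/2 = -1.0000 and (tr M + √Δ)/2 = 5.0000.

Eigenvalues sorted in increasing order: [-1.0000, 5.0000].


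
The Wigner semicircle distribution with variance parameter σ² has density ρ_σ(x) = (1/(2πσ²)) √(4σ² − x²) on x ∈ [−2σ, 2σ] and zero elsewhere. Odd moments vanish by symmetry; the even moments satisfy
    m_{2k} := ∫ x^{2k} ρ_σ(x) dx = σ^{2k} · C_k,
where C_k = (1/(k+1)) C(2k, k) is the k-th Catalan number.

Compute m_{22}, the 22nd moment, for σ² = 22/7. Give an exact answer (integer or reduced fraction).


By the scaled semicircle moment identity, m_{2k} = σ^{2k} · C_k with k = 11.
C_11 = (1/(k+1)) · C(2k, k) = (1/12) · C(22, 11) = (1/12) · 705432 = 58786.
σ^{2k} = (σ²)^k = (22/7)^11 = 584318301411328/1977326743.

Therefore m_{22} = σ^{22} · C_11 = (584318301411328/1977326743) · 58786 = 4907105095252332544/282475249.


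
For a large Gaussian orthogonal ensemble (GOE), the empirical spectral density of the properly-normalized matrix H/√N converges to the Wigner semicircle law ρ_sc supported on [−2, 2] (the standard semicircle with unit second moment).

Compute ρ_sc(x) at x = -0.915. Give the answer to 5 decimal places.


ρ_sc(x) = (1/(2π)) √(4 − x²). With x = -0.915:
  4 − x² = 4 − (-0.915)² = 4 − 0.837225 = 3.162775.
  √(4 − x²) = 1.778419.
  1/(2π) = 0.159155.
  ρ_sc(-0.915) = 0.159155 · 1.778419 = 0.283044.

Rounded to 5 decimal places: ρ_sc(-0.915) ≈ 0.28304.


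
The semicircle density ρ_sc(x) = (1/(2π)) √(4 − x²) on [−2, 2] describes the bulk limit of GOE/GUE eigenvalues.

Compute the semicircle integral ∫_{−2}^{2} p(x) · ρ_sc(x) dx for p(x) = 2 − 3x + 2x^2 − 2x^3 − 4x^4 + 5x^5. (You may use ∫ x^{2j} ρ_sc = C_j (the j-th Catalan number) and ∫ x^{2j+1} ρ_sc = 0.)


Write p(x) = Σ a_i x^i, split into monomials and integrate each against ρ_sc separately.
Using ∫ x^{2j} ρ_sc = C_j = (1/(j+1)) C(2j, j) (Catalan numbers) and ∫ x^{2j+1} ρ_sc = 0 (odd monomials vanish by symmetry):
  i = 0 (even): a_0 · C_{0} = 2 · 1 = 2
  i = 1 (odd): ∫ x^1 ρ_sc = 0 (vanishes)
  i = 2 (even): a_2 · C_{1} = 2 · 1 = 2
  i = 3 (odd): ∫ x^3 ρ_sc = 0 (vanishes)
  i = 4 (even): a_4 · C_{2} = -4 · 2 = -8
  i = 5 (odd): ∫ x^5 ρ_sc = 0 (vanishes)

Summing the contributions: ∫_{−2}^{2} p(x) ρ_sc(x) dx = 2 + 2 + (-8) = -4.


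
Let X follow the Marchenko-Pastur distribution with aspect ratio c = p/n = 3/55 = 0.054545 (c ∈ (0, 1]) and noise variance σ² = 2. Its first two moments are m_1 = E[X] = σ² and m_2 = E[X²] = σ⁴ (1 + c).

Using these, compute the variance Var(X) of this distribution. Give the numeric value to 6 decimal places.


m_1 = E[X] = σ² = 2, so m_1² = 4.
m_2 = E[X²] = σ⁴ (1 + c) = 4 · (1 + 0.054545) = 4 · 1.054545 = 4.218182.
(Note m_2 − m_1² simplifies to c · σ⁴ = 0.054545 · 4.)

Var(X) = m_2 − m_1² = 4.218182 − 4 = 0.218182.


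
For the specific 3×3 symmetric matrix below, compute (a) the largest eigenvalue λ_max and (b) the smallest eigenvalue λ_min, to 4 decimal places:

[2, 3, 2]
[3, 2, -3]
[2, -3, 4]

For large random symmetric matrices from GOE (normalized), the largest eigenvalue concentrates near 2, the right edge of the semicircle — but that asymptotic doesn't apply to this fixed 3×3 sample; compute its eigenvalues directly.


Since M is real symmetric, all three eigenvalues are real; they are the roots of det(λI − M) = λ³ − (tr M) λ² + s λ − det M, where s is the sum of the principal 2×2 minors.
tr M = 2 + 2 + 4 = 8.
s = (2·2 − 3²) + (2·4 − 2²) + (2·4 − (-3)²) = -5 + 4 + (-1) = -2.
det M (expand along row 1) = 2·(-1) − 3·18 + 2·(-13) = -82.
Characteristic polynomial: λ³ − 8λ² − 2λ + 82 = 0.
Substitute λ = y + (tr M)/3 = y + 2.666667 to remove the quadratic term: y³ + p·y + q = 0 with p = s − (tr M)²/3 = -23.333333 and q = −2(tr M)³/27 + (tr M)·s/3 − det M = 38.740741.
Three real roots ⇒ use the trigonometric (Viète) form: r = 2√(−p/3) = 5.577734, φ = arccos(3q/(p·r)) = arccos(-0.893007) = 2.674778 rad.
y_k = r·cos(φ/3 − 2πk/3) for k = 0, 1, 2 gives y = 3.503785, 2.006559, -5.510343.
λ_k = y_k + 2.666667 gives λ = 6.1705, 4.6732, -2.8437 (check: the sum is 8.0000 = tr M).

Hence λ_max = 6.1705 and λ_min = -2.8437.


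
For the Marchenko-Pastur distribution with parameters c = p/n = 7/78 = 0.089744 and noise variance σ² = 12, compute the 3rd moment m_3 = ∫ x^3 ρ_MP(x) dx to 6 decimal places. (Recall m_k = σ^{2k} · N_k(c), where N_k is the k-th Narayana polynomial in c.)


E[X³] = σ⁶ (1 + 3c + c²) (third MP moment). With σ² = 12 (so σ⁶ = 1728) and c = 7/78 = 0.089744: E[X³] = 1728 · (1 + 3·0.089744 + (0.089744)²) = 1728 · 1.277285.

So E[X^3] = 2207.147929.


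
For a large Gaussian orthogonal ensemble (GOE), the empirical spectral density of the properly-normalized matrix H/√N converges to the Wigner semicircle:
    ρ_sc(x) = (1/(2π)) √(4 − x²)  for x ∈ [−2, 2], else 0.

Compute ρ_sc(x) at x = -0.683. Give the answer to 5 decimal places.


ρ_sc(x) = (1/(2π)) √(4 − x²). With x = -0.683:
  4 − x² = 4 − (-0.683)² = 4 − 0.466489 = 3.533511.
  √(4 − x²) = 1.879764.
  1/(2π) = 0.159155.
  ρ_sc(-0.683) = 0.159155 · 1.879764 = 0.299174.

Rounded to 5 decimal places: ρ_sc(-0.683) ≈ 0.29917.


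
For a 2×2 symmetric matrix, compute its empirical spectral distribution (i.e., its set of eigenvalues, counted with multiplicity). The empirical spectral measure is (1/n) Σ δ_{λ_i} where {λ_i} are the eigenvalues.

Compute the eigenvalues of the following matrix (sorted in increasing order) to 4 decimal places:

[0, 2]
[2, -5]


Since M is real symmetric, both eigenvalues are real; they are the roots of det(λI − M) = λ² − (tr M) λ + det M.
tr M = 0 + (-5) = -5.
det M = 0·(-5) − 2² = 0 − 4 = -4.
Characteristic polynomial: λ² + 5λ − 4 = 0.
Discriminant Δ = (tr M)² − 4·det M = 25 − (-16) = 41; √Δ = 6.403124.
λ = (tr M ± √Δ)/2 = (-5 ± 6.403124)/2, giving (tr M − √Δ)/2 = -5.7016 and (tr M + √Δ)/2 = 0.7016.

Eigenvalues sorted in increasing order: [-5.7016, 0.7016].


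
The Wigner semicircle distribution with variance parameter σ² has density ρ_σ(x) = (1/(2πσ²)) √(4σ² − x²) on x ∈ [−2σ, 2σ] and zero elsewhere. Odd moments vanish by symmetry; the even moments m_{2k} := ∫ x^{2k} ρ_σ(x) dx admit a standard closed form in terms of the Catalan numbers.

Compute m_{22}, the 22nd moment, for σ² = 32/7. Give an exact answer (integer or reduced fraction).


By the scaled semicircle moment identity, m_{2k} = σ^{2k} · C_k with k = 11.
C_11 = (1/(k+1)) · C(2k, k) = (1/12) · C(22, 11) = (1/12) · 705432 = 58786.
σ^{2k} = (σ²)^k = (32/7)^11 = 36028797018963968/1977326743.

Therefore m_{22} = σ^{22} · C_11 = (36028797018963968/1977326743) · 58786 = 302569837365259403264/282475249.


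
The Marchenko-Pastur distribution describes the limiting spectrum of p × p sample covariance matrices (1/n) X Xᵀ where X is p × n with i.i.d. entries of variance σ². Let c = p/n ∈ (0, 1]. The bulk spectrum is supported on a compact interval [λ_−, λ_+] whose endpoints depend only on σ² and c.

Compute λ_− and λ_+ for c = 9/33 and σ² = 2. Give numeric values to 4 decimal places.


c = 9/33 = 0.272727; √c = 0.522233.
λ_− = σ² (1 − √c)² = 2 · (1 − 0.522233)² = 2 · (0.477767)² = 0.456523.
λ_+ = σ² (1 + √c)² = 2 · (1 + 0.522233)² = 2 · (1.522233)² = 4.634386.

Rounded to 4 decimal places: λ_− ≈ 0.4565, λ_+ ≈ 4.6344.


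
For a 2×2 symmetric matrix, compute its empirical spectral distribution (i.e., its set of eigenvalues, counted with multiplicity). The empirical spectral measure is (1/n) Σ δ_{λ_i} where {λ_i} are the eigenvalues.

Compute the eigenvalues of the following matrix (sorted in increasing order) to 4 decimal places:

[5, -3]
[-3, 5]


Since M is real symmetric, both eigenvalues are real; they are the roots of det(λI − M) = λ² − (tr M) λ + det M.
tr M = 5 + 5 = 10.
det M = 5·5 − (-3)² = 25 − 9 = 16.
Characteristic polynomial: λ² − 10λ + 16 = 0.
Discriminant Δ = (tr M)² − 4·det M = 100 − 64 = 36; √Δ = 6.000000.
λ = (tr M ± √Δ)/2 = (10 ± 6.000000)/2, giving (tr M − √Δ)/2 = 2.0000 and (tr M + √Δ)/2 = 8.0000.

Eigenvalues sorted in increasing order: [2.0000, 8.0000].


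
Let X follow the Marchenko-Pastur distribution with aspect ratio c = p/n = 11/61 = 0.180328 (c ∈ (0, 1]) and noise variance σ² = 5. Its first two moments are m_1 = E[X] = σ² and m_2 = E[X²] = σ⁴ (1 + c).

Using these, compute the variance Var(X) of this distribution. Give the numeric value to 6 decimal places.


m_1 = E[X] = σ² = 5, so m_1² = 25.
m_2 = E[X²] = σ⁴ (1 + c) = 25 · (1 + 0.180328) = 25 · 1.180328 = 29.508197.
(Note m_2 − m_1² simplifies to c · σ⁴ = 0.180328 · 25.)

Var(X) = m_2 − m_1² = 29.508197 − 25 = 4.508197.


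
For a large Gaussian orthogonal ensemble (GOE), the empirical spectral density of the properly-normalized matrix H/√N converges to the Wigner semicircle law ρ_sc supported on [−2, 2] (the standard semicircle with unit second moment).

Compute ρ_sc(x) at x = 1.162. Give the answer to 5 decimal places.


ρ_sc(x) = (1/(2π)) √(4 − x²). With x = 1.162:
  4 − x² = 4 − (1.162)² = 4 − 1.350244 = 2.649756.
  √(4 − x²) = 1.627807.
  1/(2π) = 0.159155.
  ρ_sc(1.162) = 0.159155 · 1.627807 = 0.259074.

Rounded to 5 decimal places: ρ_sc(1.162) ≈ 0.25907.


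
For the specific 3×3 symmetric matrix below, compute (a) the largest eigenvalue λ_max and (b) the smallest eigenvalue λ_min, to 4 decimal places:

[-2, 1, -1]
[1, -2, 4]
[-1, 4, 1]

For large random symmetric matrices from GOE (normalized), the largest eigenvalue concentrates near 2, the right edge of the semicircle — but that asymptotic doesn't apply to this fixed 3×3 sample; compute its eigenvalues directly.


Since M is real symmetric, all three eigenvalues are real; they are the roots of det(λI − M) = λ³ − (tr M) λ² + s λ − det M, where s is the sum of the principal 2×2 minors.
tr M = -2 + (-2) + 1 = -3.
s = ((-2)·(-2) − 1²) + ((-2)·1 − (-1)²) + ((-2)·1 − 4²) = 3 + (-3) + (-18) = -18.
det M (expand along row 1) = (-2)·(-18) − 1·5 + (-1)·2 = 29.
Characteristic polynomial: λ³ + 3λ² − 18λ − 29 = 0.
Substitute λ = y + (tr M)/3 = y − 1.000000 to remove the quadratic term: y³ + p·y + q = 0 with p = s − (tr M)²/3 = -21.000000 and q = −2(tr M)³/27 + (tr M)·s/3 − det M = -9.000000.
Three real roots ⇒ use the trigonometric (Viète) form: r = 2√(−p/3) = 5.291503, φ = arccos(3q/(p·r)) = arccos(0.242977) = 1.325363 rad.
y_k = r·cos(φ/3 − 2πk/3) for k = 0, 1, 2 gives y = 4.783459, -0.432422, -4.351038.
λ_k = y_k − 1.000000 gives λ = 3.7835, -1.4324, -5.3510 (check: the sum is -3.0000 = tr M).

Hence λ_max = 3.7835 and λ_min = -5.3510.


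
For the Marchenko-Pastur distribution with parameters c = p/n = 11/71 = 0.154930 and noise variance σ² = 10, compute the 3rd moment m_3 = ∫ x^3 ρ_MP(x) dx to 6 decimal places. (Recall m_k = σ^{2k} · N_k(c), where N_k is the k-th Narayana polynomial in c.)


E[X³] = σ⁶ (1 + 3c + c²) (third MP moment). With σ² = 10 (so σ⁶ = 1000) and c = 11/71 = 0.154930: E[X³] = 1000 · (1 + 3·0.154930 + (0.154930)²) = 1000 · 1.488792.

So E[X^3] = 1488.791906.


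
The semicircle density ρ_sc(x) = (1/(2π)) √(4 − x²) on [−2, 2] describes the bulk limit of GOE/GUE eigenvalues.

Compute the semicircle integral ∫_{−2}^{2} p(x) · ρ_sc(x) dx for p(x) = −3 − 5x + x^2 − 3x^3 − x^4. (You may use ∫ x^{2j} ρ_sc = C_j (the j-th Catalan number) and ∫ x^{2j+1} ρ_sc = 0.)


Write p(x) = Σ a_i x^i, split into monomials and integrate each against ρ_sc separately.
Using ∫ x^{2j} ρ_sc = C_j = (1/(j+1)) C(2j, j) (Catalan numbers) and ∫ x^{2j+1} ρ_sc = 0 (odd monomials vanish by symmetry):
  i = 0 (even): a_0 · C_{0} = -3 · 1 = -3
  i = 1 (odd): ∫ x^1 ρ_sc = 0 (vanishes)
  i = 2 (even): a_2 · C_{1} = 1 · 1 = 1
  i = 3 (odd): ∫ x^3 ρ_sc = 0 (vanishes)
  i = 4 (even): a_4 · C_{2} = -1 · 2 = -2

Summing the contributions: ∫_{−2}^{2} p(x) ρ_sc(x) dx = (-3) + 1 + (-2) = -4.


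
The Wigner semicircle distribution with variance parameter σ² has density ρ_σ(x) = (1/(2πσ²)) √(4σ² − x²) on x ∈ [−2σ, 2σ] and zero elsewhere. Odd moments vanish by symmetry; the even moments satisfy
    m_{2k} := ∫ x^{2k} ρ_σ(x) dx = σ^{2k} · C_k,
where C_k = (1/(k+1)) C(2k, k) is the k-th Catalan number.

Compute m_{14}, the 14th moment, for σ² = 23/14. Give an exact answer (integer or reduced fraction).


By the scaled semicircle moment identity, m_{2k} = σ^{2k} · C_k with k = 7.
C_7 = (1/(k+1)) · C(2k, k) = (1/8) · C(14, 7) = (1/8) · 3432 = 429.
σ^{2k} = (σ²)^k = (23/14)^7 = 3404825447/105413504.

Therefore m_{14} = σ^{14} · C_7 = (3404825447/105413504) · 429 = 1460670116763/105413504.


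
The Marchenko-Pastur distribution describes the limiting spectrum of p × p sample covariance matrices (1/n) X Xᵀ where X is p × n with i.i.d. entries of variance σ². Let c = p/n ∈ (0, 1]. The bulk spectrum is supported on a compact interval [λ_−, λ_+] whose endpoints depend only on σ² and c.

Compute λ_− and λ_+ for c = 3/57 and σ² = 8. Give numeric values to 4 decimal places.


c = 3/57 = 0.052632; √c = 0.229416.
λ_− = σ² (1 − √c)² = 8 · (1 − 0.229416)² = 8 · (0.770584)² = 4.750401.
λ_+ = σ² (1 + √c)² = 8 · (1 + 0.229416)² = 8 · (1.229416)² = 12.091704.

Rounded to 4 decimal places: λ_− ≈ 4.7504, λ_+ ≈ 12.0917.


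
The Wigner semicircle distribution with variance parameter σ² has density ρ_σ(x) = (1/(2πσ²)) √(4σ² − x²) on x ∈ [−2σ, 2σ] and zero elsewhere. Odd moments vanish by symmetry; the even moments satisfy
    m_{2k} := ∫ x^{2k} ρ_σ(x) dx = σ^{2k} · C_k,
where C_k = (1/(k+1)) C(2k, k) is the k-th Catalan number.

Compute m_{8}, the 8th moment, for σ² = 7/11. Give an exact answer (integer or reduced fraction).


By the scaled semicircle moment identity, m_{2k} = σ^{2k} · C_k with k = 4.
C_4 = (1/(k+1)) · C(2k, k) = (1/5) · C(8, 4) = (1/5) · 70 = 14.
σ^{2k} = (σ²)^k = (7/11)^4 = 2401/14641.

Therefore m_{8} = σ^{8} · C_4 = (2401/14641) · 14 = 33614/14641.


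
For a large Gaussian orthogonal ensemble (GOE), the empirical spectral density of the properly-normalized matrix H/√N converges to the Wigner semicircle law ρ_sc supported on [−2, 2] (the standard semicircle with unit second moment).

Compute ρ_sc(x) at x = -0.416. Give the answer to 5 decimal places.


ρ_sc(x) = (1/(2π)) √(4 − x²). With x = -0.416:
  4 − x² = 4 − (-0.416)² = 4 − 0.173056 = 3.826944.
  √(4 − x²) = 1.956258.
  1/(2π) = 0.159155.
  ρ_sc(-0.416) = 0.159155 · 1.956258 = 0.311348.

Rounded to 5 decimal places: ρ_sc(-0.416) ≈ 0.31135.


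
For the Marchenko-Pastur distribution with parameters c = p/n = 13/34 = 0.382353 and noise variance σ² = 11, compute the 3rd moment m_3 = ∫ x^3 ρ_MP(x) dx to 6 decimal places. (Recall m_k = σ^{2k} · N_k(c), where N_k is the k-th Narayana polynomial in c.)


E[X³] = σ⁶ (1 + 3c + c²) (third MP moment). With σ² = 11 (so σ⁶ = 1331) and c = 13/34 = 0.382353: E[X³] = 1331 · (1 + 3·0.382353 + (0.382353)²) = 1331 · 2.293253.

So E[X^3] = 3052.319204.


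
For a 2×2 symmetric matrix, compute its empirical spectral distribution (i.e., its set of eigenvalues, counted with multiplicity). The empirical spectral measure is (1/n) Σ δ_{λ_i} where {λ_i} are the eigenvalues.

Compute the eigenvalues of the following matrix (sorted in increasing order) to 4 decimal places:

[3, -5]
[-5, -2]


Since M is real symmetric, both eigenvalues are real; they are the roots of det(λI − M) = λ² − (tr M) λ + det M.
tr M = 3 + (-2) = 1.
det M = 3·(-2) − (-5)² = -6 − 25 = -31.
Characteristic polynomial: λ² − λ − 31 = 0.
Discriminant Δ = (tr M)² − 4·det M = 1 − (-124) = 125; √Δ = 11.180340.
λ = (tr M ± √Δ)/2 = (1 ± 11.180340)/2, giving (tr M − √Δ)/2 = -5.0902 and (tr M + √Δ)/2 = 6.0902.

Eigenvalues sorted in increasing order: [-5.0902, 6.0902].


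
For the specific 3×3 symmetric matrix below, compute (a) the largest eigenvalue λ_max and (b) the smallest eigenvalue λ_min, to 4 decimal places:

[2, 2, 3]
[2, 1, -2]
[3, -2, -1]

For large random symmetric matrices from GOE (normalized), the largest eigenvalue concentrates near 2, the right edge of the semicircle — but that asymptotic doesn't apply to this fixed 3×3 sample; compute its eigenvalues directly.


Since M is real symmetric, all three eigenvalues are real; they are the roots of det(λI − M) = λ³ − (tr M) λ² + s λ − det M, where s is the sum of the principal 2×2 minors.
tr M = 2 + 1 + (-1) = 2.
s = (2·1 − 2²) + (2·(-1) − 3²) + (1·(-1) − (-2)²) = -2 + (-11) + (-5) = -18.
det M (expand along row 1) = 2·(-5) − 2·4 + 3·(-7) = -39.
Characteristic polynomial: λ³ − 2λ² − 18λ + 39 = 0.
Substitute λ = y + (tr M)/3 = y + 0.666667 to remove the quadratic term: y³ + p·y + q = 0 with p = s − (tr M)²/3 = -19.333333 and q = −2(tr M)³/27 + (tr M)·s/3 − det M = 26.407407.
Three real roots ⇒ use the trigonometric (Viète) form: r = 2√(−p/3) = 5.077182, φ = arccos(3q/(p·r)) = arccos(-0.807082) = 2.509989 rad.
y_k = r·cos(φ/3 − 2πk/3) for k = 0, 1, 2 gives y = 3.401427, 1.563647, -4.965075.
λ_k = y_k + 0.666667 gives λ = 4.0681, 2.2303, -4.2984 (check: the sum is 2.0000 = tr M).

Hence λ_max = 4.0681 and λ_min = -4.2984.


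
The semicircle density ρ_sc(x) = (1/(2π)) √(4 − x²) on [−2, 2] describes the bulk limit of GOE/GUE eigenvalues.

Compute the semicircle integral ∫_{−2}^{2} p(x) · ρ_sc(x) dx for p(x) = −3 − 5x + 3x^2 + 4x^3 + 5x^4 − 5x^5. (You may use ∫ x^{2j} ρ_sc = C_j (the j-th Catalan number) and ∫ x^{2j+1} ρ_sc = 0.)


Write p(x) = Σ a_i x^i, split into monomials and integrate each against ρ_sc separately.
Using ∫ x^{2j} ρ_sc = C_j = (1/(j+1)) C(2j, j) (Catalan numbers) and ∫ x^{2j+1} ρ_sc = 0 (odd monomials vanish by symmetry):
  i = 0 (even): a_0 · C_{0} = -3 · 1 = -3
  i = 1 (odd): ∫ x^1 ρ_sc = 0 (vanishes)
  i = 2 (even): a_2 · C_{1} = 3 · 1 = 3
  i = 3 (odd): ∫ x^3 ρ_sc = 0 (vanishes)
  i = 4 (even): a_4 · C_{2} = 5 · 2 = 10
  i = 5 (odd): ∫ x^5 ρ_sc = 0 (vanishes)

Summing the contributions: ∫_{−2}^{2} p(x) ρ_sc(x) dx = (-3) + 3 + 10 = 10.


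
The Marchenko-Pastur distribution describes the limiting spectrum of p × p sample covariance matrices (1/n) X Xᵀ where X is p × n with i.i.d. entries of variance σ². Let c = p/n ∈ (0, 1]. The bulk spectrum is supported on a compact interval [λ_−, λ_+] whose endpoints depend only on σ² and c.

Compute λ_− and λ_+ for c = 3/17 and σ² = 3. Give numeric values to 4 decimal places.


c = 3/17 = 0.176471; √c = 0.420084.
λ_− = σ² (1 − √c)² = 3 · (1 − 0.420084)² = 3 · (0.579916)² = 1.008908.
λ_+ = σ² (1 + √c)² = 3 · (1 + 0.420084)² = 3 · (1.420084)² = 6.049916.

Rounded to 4 decimal places: λ_− ≈ 1.0089, λ_+ ≈ 6.0499.


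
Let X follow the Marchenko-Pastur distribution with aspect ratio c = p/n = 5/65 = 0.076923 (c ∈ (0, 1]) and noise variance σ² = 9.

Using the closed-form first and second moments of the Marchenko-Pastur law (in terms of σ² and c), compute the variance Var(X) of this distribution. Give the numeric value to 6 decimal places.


Recall the MP moments m_1 = E[X] = σ² and m_2 = E[X²] = σ⁴ (1 + c).
m_1 = E[X] = σ² = 9, so m_1² = 81.
m_2 = E[X²] = σ⁴ (1 + c) = 81 · (1 + 0.076923) = 81 · 1.076923 = 87.230769.
(Note m_2 − m_1² simplifies to c · σ⁴ = 0.076923 · 81.)

Var(X) = m_2 − m_1² = 87.230769 − 81 = 6.230769.


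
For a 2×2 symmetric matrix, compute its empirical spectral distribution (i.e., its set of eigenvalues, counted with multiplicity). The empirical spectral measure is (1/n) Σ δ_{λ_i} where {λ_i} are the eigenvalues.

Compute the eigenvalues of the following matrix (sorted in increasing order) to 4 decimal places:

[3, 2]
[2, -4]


Since M is real symmetric, both eigenvalues are real; they are the roots of det(λI − M) = λ² − (tr M) λ + det M.
tr M = 3 + (-4) = -1.
det M = 3·(-4) − 2² = -12 − 4 = -16.
Characteristic polynomial: λ² + λ − 16 = 0.
Discriminant Δ = (tr M)² − 4·det M = 1 − (-64) = 65; √Δ = 8.062258.
λ = (tr M ± √Δ)/2 = (-1 ± 8.062258)/2, giving (tr M − √Δ)/2 = -4.5311 and (tr M + √Δ)/2 = 3.5311.

Eigenvalues sorted in increasing order: [-4.5311, 3.5311].


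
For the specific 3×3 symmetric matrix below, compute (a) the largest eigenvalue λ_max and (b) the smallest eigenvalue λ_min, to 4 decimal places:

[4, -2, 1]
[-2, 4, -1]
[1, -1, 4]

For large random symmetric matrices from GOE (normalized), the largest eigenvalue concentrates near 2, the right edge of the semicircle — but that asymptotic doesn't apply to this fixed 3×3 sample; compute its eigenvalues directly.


Since M is real symmetric, all three eigenvalues are real; they are the roots of det(λI − M) = λ³ − (tr M) λ² + s λ − det M, where s is the sum of the principal 2×2 minors.
tr M = 4 + 4 + 4 = 12.
s = (4·4 − (-2)²) + (4·4 − 1²) + (4·4 − (-1)²) = 12 + 15 + 15 = 42.
det M (expand along row 1) = 4·15 − (-2)·(-7) + 1·(-2) = 44.
Characteristic polynomial: λ³ − 12λ² + 42λ − 44 = 0.
Substitute λ = y + (tr M)/3 = y + 4.000000 to remove the quadratic term: y³ + p·y + q = 0 with p = s − (tr M)²/3 = -6.000000 and q = −2(tr M)³/27 + (tr M)·s/3 − det M = -4.000000.
Three real roots ⇒ use the trigonometric (Viète) form: r = 2√(−p/3) = 2.828427, φ = arccos(3q/(p·r)) = arccos(0.707107) = 0.785398 rad.
y_k = r·cos(φ/3 − 2πk/3) for k = 0, 1, 2 gives y = 2.732051, -0.732051, -2.000000.
λ_k = y_k + 4.000000 gives λ = 6.7321, 3.2679, 2.0000 (check: the sum is 12.0000 = tr M).

Hence λ_max = 6.7321 and λ_min = 2.0000.


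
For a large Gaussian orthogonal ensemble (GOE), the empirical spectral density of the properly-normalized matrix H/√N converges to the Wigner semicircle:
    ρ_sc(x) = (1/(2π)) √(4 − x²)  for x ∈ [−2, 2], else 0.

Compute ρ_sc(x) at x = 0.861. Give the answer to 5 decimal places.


ρ_sc(x) = (1/(2π)) √(4 − x²). With x = 0.861:
  4 − x² = 4 − (0.861)² = 4 − 0.741321 = 3.258679.
  √(4 − x²) = 1.805181.
  1/(2π) = 0.159155.
  ρ_sc(0.861) = 0.159155 · 1.805181 = 0.287304.

Rounded to 5 decimal places: ρ_sc(0.861) ≈ 0.28730.


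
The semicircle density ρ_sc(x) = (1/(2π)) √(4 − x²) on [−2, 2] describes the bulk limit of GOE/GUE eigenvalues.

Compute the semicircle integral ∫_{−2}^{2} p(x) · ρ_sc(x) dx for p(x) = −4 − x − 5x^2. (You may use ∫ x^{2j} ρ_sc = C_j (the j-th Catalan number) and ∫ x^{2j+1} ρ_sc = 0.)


Write p(x) = Σ a_i x^i, split into monomials and integrate each against ρ_sc separately.
Using ∫ x^{2j} ρ_sc = C_j = (1/(j+1)) C(2j, j) (Catalan numbers) and ∫ x^{2j+1} ρ_sc = 0 (odd monomials vanish by symmetry):
  i = 0 (even): a_0 · C_{0} = -4 · 1 = -4
  i = 1 (odd): ∫ x^1 ρ_sc = 0 (vanishes)
  i = 2 (even): a_2 · C_{1} = -5 · 1 = -5

Summing the contributions: ∫_{−2}^{2} p(x) ρ_sc(x) dx = (-4) + (-5) = -9.


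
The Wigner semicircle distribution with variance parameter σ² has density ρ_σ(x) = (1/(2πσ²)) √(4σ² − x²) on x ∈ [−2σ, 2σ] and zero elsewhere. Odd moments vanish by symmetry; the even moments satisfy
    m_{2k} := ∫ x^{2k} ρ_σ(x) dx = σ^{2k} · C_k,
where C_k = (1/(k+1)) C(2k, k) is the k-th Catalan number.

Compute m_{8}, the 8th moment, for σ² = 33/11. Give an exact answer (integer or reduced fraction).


By the scaled semicircle moment identity, m_{2k} = σ^{2k} · C_k with k = 4.
C_4 = (1/(k+1)) · C(2k, k) = (1/5) · C(8, 4) = (1/5) · 70 = 14.
σ^{2k} = (σ²)^k = (33/11)^4 = 81.

Therefore m_{8} = σ^{8} · C_4 = 81 · 14 = 1134.


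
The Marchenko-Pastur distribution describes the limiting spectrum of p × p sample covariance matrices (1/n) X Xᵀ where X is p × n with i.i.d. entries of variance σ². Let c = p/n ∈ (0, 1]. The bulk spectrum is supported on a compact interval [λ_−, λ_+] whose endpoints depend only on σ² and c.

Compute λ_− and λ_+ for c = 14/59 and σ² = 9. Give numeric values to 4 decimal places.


c = 14/59 = 0.237288; √c = 0.487122.
λ_− = σ² (1 − √c)² = 9 · (1 − 0.487122)² = 9 · (0.512878)² = 2.367392.
λ_+ = σ² (1 + √c)² = 9 · (1 + 0.487122)² = 9 · (1.487122)² = 19.903795.

Rounded to 4 decimal places: λ_− ≈ 2.3674, λ_+ ≈ 19.9038.


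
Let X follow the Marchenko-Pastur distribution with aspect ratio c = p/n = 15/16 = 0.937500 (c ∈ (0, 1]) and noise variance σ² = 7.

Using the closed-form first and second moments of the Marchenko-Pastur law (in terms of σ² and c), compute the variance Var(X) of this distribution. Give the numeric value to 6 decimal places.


Recall the MP moments m_1 = E[X] = σ² and m_2 = E[X²] = σ⁴ (1 + c).
m_1 = E[X] = σ² = 7, so m_1² = 49.
m_2 = E[X²] = σ⁴ (1 + c) = 49 · (1 + 0.937500) = 49 · 1.937500 = 94.937500.
(Note m_2 − m_1² simplifies to c · σ⁴ = 0.937500 · 49.)

Var(X) = m_2 − m_1² = 94.937500 − 49 = 45.937500.
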